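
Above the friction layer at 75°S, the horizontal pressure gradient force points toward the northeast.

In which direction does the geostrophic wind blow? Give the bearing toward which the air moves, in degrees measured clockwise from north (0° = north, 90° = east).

The pressure-gradient force points toward the northeast (bearing 045°).
Geostrophic balance: in the Southern Hemisphere the Coriolis force deflects motion to the left, so the geostrophic wind blows 90° to the left of the pressure-gradient force (low pressure on the right).
Rotating 045° by 90° counterclockwise gives 315° — the wind blows toward the northwest.

315°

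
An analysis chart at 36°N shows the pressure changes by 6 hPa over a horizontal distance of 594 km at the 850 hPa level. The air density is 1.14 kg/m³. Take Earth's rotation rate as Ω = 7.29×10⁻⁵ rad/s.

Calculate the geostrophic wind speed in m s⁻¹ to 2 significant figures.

Coriolis parameter at 36°N:
f = 2Ω sin φ = 2 × 7.29×10⁻⁵ × sin 36° = 8.57×10⁻⁵ s⁻¹
Pressure gradient: |∂P/∂n| = 600 Pa / 594000 m = 1.01×10⁻³ Pa/m
Geostrophic balance (pressure-gradient force = Coriolis force):
V_g = (1/(fρ)) |∂P/∂n| = 1.01×10⁻³ / (8.57×10⁻⁵ × 1.14) = 10.3 m/s

10 m s⁻¹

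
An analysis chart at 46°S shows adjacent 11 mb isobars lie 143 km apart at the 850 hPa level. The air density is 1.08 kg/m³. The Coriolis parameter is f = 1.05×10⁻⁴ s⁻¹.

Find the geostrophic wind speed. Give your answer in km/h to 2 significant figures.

240 km/h

Pressure gradient: |∂P/∂n| = 1100 Pa / 143000 m = 7.69×10⁻³ Pa/m
Geostrophic balance (pressure-gradient force = Coriolis force):
V_g = (1/(fρ)) |∂P/∂n| = 7.69×10⁻³ / (1.05×10⁻⁴ × 1.08) = 67.8 m/s
Converting: 67.8 m/s × 3.6 = 240 km/h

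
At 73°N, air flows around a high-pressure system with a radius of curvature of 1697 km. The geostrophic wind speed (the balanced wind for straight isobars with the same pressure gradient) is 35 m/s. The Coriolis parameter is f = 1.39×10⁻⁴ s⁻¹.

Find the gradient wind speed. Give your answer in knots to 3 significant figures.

83.1 knots

Around a high, pressure-gradient force acts outward with centrifugal, so Coriolis balances both:
fV = (1/ρ)|∂P/∂n| + V²/R  →  V² − fR·V + fR·V_g = 0
With fR = 1.39×10⁻⁴ × 1697×10³ m = 236 m/s:
V = [fR − √((fR)² − 4 fR V_g)]/2 = [236 − √(236² − 4×236×35)]/2 = 42.7 m/s
Supergeostrophic (V > V_g = 35 m/s), as expected around a high.
Converting: 42.7 m/s × 1.944 = 83.1 knots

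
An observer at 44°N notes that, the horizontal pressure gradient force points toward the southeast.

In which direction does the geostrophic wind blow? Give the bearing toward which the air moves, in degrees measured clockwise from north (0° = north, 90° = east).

The pressure-gradient force points toward the southeast (bearing 135°).
Geostrophic balance: in the Northern Hemisphere the Coriolis force deflects motion to the right, so the geostrophic wind blows 90° to the right of the pressure-gradient force (low pressure on the left).
Rotating 135° by 90° clockwise gives 225° — the wind blows toward the southwest.

225°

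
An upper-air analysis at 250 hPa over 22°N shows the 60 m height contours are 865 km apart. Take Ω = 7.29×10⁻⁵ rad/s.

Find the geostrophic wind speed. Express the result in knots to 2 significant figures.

Coriolis parameter at 22°N:
f = 2Ω sin φ = 2 × 7.29×10⁻⁵ × sin 22° = 5.46×10⁻⁵ s⁻¹
Height gradient: |∂Z/∂n| = 60 m / 865000 m = 6.94×10⁻⁵
On a pressure surface, geostrophic balance gives V_g = (g/f)|∂Z/∂n|:
V_g = 9.81 × 6.94×10⁻⁵ / 5.46×10⁻⁵ = 12.5 m/s
Converting: 12.5 m/s × 1.944 = 24 knots

24 knots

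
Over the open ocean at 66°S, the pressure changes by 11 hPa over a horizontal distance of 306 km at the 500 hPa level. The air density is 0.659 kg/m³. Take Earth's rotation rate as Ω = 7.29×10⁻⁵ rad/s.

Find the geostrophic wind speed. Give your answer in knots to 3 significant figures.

Coriolis parameter at 66°S:
f = 2Ω sin φ = 2 × 7.29×10⁻⁵ × sin 66° = 1.33×10⁻⁴ s⁻¹
Pressure gradient: |∂P/∂n| = 1100 Pa / 306000 m = 3.59×10⁻³ Pa/m
Geostrophic balance (pressure-gradient force = Coriolis force):
V_g = (1/(fρ)) |∂P/∂n| = 3.59×10⁻³ / (1.33×10⁻⁴ × 0.659) = 41.0 m/s
Converting: 41.0 m/s × 1.944 = 79.6 knots

79.6 knots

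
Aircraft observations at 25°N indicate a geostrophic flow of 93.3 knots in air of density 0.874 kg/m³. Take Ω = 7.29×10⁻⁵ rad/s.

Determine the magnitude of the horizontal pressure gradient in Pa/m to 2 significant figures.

2.6×10⁻³ Pa/m

Coriolis parameter at 25°N:
f = 2Ω sin φ = 2 × 7.29×10⁻⁵ × sin 25° = 6.16×10⁻⁵ s⁻¹
Wind speed in SI: 93.3 knots = 48.0 m/s
Geostrophic balance rearranged: |∂P/∂n| = f ρ V_g
|∂P/∂n| = 6.16×10⁻⁵ × 0.874 × 48.0 = 2.58×10⁻³ Pa/m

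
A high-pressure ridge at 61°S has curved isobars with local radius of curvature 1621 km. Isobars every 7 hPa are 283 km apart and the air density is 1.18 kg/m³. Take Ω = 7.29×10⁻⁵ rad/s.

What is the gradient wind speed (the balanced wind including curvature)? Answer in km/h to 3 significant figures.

64.8 km/h

Coriolis parameter at 61°S:
f = 2Ω sin φ = 2 × 7.29×10⁻⁵ × sin 61° = 1.28×10⁻⁴ s⁻¹
Pressure gradient: |∂P/∂n| = 700 Pa / 283000 m = 2.47×10⁻³ Pa/m
Geostrophic speed: V_g = |∂P/∂n|/(fρ) = 2.47×10⁻³/(1.28×10⁻⁴ × 1.18) = 16.4 m/s
Around a high, pressure-gradient force acts outward with centrifugal, so Coriolis balances both:
fV = (1/ρ)|∂P/∂n| + V²/R  →  V² − fR·V + fR·V_g = 0
With fR = 1.28×10⁻⁴ × 1621×10³ m = 207 m/s:
V = [fR − √((fR)² − 4 fR V_g)]/2 = [207 − √(207² − 4×207×16.4)]/2 = 18 m/s
Supergeostrophic (V > V_g = 16.4 m/s), as expected around a high.
Converting: 18 m/s × 3.6 = 64.8 km/h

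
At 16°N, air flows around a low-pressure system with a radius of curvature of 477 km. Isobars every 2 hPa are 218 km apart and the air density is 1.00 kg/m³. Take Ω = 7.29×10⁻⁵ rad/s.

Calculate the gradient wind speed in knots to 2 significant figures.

Coriolis parameter at 16°N:
f = 2Ω sin φ = 2 × 7.29×10⁻⁵ × sin 16° = 4.02×10⁻⁵ s⁻¹
Pressure gradient: |∂P/∂n| = 200 Pa / 218000 m = 9.17×10⁻⁴ Pa/m
Geostrophic speed: V_g = |∂P/∂n|/(fρ) = 9.17×10⁻⁴/(4.02×10⁻⁵ × 1.00) = 22.8 m/s
Around a low, centrifugal force acts outward with Coriolis, so pressure-gradient force balances both:
(1/ρ)|∂P/∂n| = fV + V²/R  →  V² + fR·V − fR·V_g = 0
With fR = 4.02×10⁻⁵ × 477×10³ m = 19.2 m/s:
V = [−fR + √((fR)² + 4 fR V_g)]/2 = [−19.2 + √(19.2² + 4×19.2×22.8)]/2 = 13.4 m/s
Subgeostrophic (V < V_g = 22.8 m/s), as expected around a low.
Converting: 13.4 m/s × 1.944 = 26 knots

26 knots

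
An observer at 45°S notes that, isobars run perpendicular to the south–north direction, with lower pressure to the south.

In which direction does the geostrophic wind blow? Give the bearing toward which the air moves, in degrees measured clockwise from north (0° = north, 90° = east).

090°

The pressure-gradient force points toward the south (bearing 180°).
Geostrophic balance: in the Southern Hemisphere the Coriolis force deflects motion to the left, so the geostrophic wind blows 90° to the left of the pressure-gradient force (low pressure on the right).
Rotating 180° by 90° counterclockwise gives 090° — the wind blows toward the east.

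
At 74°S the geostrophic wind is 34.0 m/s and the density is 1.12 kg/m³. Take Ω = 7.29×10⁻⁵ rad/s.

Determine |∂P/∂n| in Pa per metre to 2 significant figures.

Coriolis parameter at 74°S:
f = 2Ω sin φ = 2 × 7.29×10⁻⁵ × sin 74° = 1.40×10⁻⁴ s⁻¹
Geostrophic balance rearranged: |∂P/∂n| = f ρ V_g
|∂P/∂n| = 1.40×10⁻⁴ × 1.12 × 34.0 = 5.34×10⁻³ Pa/m

5.3×10⁻³ Pa/m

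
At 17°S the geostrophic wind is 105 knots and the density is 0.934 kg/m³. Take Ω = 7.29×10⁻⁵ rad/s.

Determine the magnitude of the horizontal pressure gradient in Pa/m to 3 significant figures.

Coriolis parameter at 17°S:
f = 2Ω sin φ = 2 × 7.29×10⁻⁵ × sin 17° = 4.26×10⁻⁵ s⁻¹
Wind speed in SI: 105 knots = 54.0 m/s
Geostrophic balance rearranged: |∂P/∂n| = f ρ V_g
|∂P/∂n| = 4.26×10⁻⁵ × 0.934 × 54.0 = 2.15×10⁻³ Pa/m

2.15×10⁻³ Pa/m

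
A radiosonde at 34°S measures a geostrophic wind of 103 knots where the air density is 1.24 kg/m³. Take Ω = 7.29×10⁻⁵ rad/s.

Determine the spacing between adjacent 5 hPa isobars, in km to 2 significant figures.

Coriolis parameter at 34°S:
f = 2Ω sin φ = 2 × 7.29×10⁻⁵ × sin 34° = 8.15×10⁻⁵ s⁻¹
Wind speed in SI: 103 knots = 53.0 m/s
Geostrophic balance rearranged: |∂P/∂n| = f ρ V_g
|∂P/∂n| = 8.15×10⁻⁵ × 1.24 × 53.0 = 5.36×10⁻³ Pa/m
Isobar spacing: Δn = ΔP/|∂P/∂n| = 500 Pa / 5.36×10⁻³ Pa/m = 93337 m ≈ 93 km

93 km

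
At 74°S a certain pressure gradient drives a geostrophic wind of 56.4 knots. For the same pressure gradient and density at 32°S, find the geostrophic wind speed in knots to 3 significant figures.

102 knots

With the same pressure gradient and density, V_g ∝ 1/f ∝ 1/sin φ.
V₂ = V₁ · sin φ₁ / sin φ₂ = 56.4 × sin 74° / sin 32°
V₂ = 56.4 × 0.9613/0.5299 = 102 knots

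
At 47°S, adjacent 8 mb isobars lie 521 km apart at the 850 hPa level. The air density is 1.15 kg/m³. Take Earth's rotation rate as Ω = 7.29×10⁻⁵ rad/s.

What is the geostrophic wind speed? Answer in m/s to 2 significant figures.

13 m/s

Coriolis parameter at 47°S:
f = 2Ω sin φ = 2 × 7.29×10⁻⁵ × sin 47° = 1.07×10⁻⁴ s⁻¹
Pressure gradient: |∂P/∂n| = 800 Pa / 521000 m = 1.54×10⁻³ Pa/m
Geostrophic balance (pressure-gradient force = Coriolis force):
V_g = (1/(fρ)) |∂P/∂n| = 1.54×10⁻³ / (1.07×10⁻⁴ × 1.15) = 12.5 m/s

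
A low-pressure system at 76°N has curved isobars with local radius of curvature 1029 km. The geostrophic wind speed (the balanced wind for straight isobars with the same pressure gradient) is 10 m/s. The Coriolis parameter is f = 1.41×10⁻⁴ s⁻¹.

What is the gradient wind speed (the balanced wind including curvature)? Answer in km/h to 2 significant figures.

Around a low, centrifugal force acts outward with Coriolis, so pressure-gradient force balances both:
(1/ρ)|∂P/∂n| = fV + V²/R  →  V² + fR·V − fR·V_g = 0
With fR = 1.41×10⁻⁴ × 1029×10³ m = 145 m/s:
V = [−fR + √((fR)² + 4 fR V_g)]/2 = [−145 + √(145² + 4×145×10)]/2 = 9.39 m/s
Subgeostrophic (V < V_g = 10 m/s), as expected around a low.
Converting: 9.39 m/s × 3.6 = 34 km/h

34 km/h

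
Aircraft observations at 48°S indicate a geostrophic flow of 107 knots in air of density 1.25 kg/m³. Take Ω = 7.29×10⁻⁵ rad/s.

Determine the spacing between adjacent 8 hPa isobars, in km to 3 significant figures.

Coriolis parameter at 48°S:
f = 2Ω sin φ = 2 × 7.29×10⁻⁵ × sin 48° = 1.08×10⁻⁴ s⁻¹
Wind speed in SI: 107 knots = 55.0 m/s
Geostrophic balance rearranged: |∂P/∂n| = f ρ V_g
|∂P/∂n| = 1.08×10⁻⁴ × 1.25 × 55.0 = 7.46×10⁻³ Pa/m
Isobar spacing: Δn = ΔP/|∂P/∂n| = 800 Pa / 7.46×10⁻³ Pa/m = 107307 m ≈ 107 km

107 km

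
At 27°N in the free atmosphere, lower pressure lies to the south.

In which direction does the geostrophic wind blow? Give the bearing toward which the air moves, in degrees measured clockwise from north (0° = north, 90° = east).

The pressure-gradient force points toward the south (bearing 180°).
Geostrophic balance: in the Northern Hemisphere the Coriolis force deflects motion to the right, so the geostrophic wind blows 90° to the right of the pressure-gradient force (low pressure on the left).
Rotating 180° by 90° clockwise gives 270° — the wind blows toward the west.

270°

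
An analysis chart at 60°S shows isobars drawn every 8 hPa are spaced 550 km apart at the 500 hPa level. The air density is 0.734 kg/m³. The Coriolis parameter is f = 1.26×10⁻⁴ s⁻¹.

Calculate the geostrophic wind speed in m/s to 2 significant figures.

16 m/s

Pressure gradient: |∂P/∂n| = 800 Pa / 550000 m = 1.45×10⁻³ Pa/m
Geostrophic balance (pressure-gradient force = Coriolis force):
V_g = (1/(fρ)) |∂P/∂n| = 1.45×10⁻³ / (1.26×10⁻⁴ × 0.734) = 15.7 m/s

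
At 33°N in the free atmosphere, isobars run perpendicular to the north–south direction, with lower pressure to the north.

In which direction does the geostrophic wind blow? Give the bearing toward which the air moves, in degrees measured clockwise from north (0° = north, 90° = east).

The pressure-gradient force points toward the north (bearing 000°).
Geostrophic balance: in the Northern Hemisphere the Coriolis force deflects motion to the right, so the geostrophic wind blows 90° to the right of the pressure-gradient force (low pressure on the left).
Rotating 000° by 90° clockwise gives 090° — the wind blows toward the east.

090°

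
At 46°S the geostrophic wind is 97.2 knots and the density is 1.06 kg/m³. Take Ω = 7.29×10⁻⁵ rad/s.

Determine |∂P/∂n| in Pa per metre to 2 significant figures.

Coriolis parameter at 46°S:
f = 2Ω sin φ = 2 × 7.29×10⁻⁵ × sin 46° = 1.05×10⁻⁴ s⁻¹
Wind speed in SI: 97.2 knots = 50.0 m/s
Geostrophic balance rearranged: |∂P/∂n| = f ρ V_g
|∂P/∂n| = 1.05×10⁻⁴ × 1.06 × 50.0 = 5.56×10⁻³ Pa/m

5.6×10⁻³ Pa/m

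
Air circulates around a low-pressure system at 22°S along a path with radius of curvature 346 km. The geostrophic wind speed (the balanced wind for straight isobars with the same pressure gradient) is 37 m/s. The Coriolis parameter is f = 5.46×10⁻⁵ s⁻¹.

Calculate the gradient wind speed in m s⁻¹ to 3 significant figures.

Around a low, centrifugal force acts outward with Coriolis, so pressure-gradient force balances both:
(1/ρ)|∂P/∂n| = fV + V²/R  →  V² + fR·V − fR·V_g = 0
With fR = 5.46×10⁻⁵ × 346×10³ m = 18.9 m/s:
V = [−fR + √((fR)² + 4 fR V_g)]/2 = [−18.9 + √(18.9² + 4×18.9×37)]/2 = 18.6 m/s
Subgeostrophic (V < V_g = 37 m/s), as expected around a low.

18.6 m s⁻¹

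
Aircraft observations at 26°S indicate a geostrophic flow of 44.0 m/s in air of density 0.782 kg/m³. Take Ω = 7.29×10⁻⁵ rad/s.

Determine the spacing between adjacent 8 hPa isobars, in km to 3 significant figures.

364 km

Coriolis parameter at 26°S:
f = 2Ω sin φ = 2 × 7.29×10⁻⁵ × sin 26° = 6.39×10⁻⁵ s⁻¹
Geostrophic balance rearranged: |∂P/∂n| = f ρ V_g
|∂P/∂n| = 6.39×10⁻⁵ × 0.782 × 44.0 = 2.20×10⁻³ Pa/m
Isobar spacing: Δn = ΔP/|∂P/∂n| = 800 Pa / 2.20×10⁻³ Pa/m = 363774 m ≈ 364 km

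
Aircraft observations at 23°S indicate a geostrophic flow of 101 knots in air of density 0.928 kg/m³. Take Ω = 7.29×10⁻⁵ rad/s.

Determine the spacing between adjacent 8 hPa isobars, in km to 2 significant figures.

Coriolis parameter at 23°S:
f = 2Ω sin φ = 2 × 7.29×10⁻⁵ × sin 23° = 5.70×10⁻⁵ s⁻¹
Wind speed in SI: 101 knots = 52.0 m/s
Geostrophic balance rearranged: |∂P/∂n| = f ρ V_g
|∂P/∂n| = 5.70×10⁻⁵ × 0.928 × 52.0 = 2.75×10⁻³ Pa/m
Isobar spacing: Δn = ΔP/|∂P/∂n| = 800 Pa / 2.75×10⁻³ Pa/m = 291237 m ≈ 290 km

290 km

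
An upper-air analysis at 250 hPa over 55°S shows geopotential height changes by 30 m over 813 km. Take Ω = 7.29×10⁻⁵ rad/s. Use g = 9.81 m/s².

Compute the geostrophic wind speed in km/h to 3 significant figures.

Coriolis parameter at 55°S:
f = 2Ω sin φ = 2 × 7.29×10⁻⁵ × sin 55° = 1.19×10⁻⁴ s⁻¹
Height gradient: |∂Z/∂n| = 30 m / 813000 m = 3.69×10⁻⁵
On a pressure surface, geostrophic balance gives V_g = (g/f)|∂Z/∂n|:
V_g = 9.81 × 3.69×10⁻⁵ / 1.19×10⁻⁴ = 3.03 m/s
Converting: 3.03 m/s × 3.6 = 10.9 km/h

10.9 km/h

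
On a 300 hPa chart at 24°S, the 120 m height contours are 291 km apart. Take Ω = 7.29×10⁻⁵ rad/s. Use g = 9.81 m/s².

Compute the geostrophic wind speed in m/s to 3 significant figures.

68.2 m/s

Coriolis parameter at 24°S:
f = 2Ω sin φ = 2 × 7.29×10⁻⁵ × sin 24° = 5.93×10⁻⁵ s⁻¹
Height gradient: |∂Z/∂n| = 120 m / 291000 m = 4.12×10⁻⁴
On a pressure surface, geostrophic balance gives V_g = (g/f)|∂Z/∂n|:
V_g = 9.81 × 4.12×10⁻⁴ / 5.93×10⁻⁵ = 68.2 m/s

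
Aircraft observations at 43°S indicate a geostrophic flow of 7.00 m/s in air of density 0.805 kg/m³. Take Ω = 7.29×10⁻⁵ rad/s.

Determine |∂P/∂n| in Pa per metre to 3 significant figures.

5.60×10⁻⁴ Pa/m

Coriolis parameter at 43°S:
f = 2Ω sin φ = 2 × 7.29×10⁻⁵ × sin 43° = 9.94×10⁻⁵ s⁻¹
Geostrophic balance rearranged: |∂P/∂n| = f ρ V_g
|∂P/∂n| = 9.94×10⁻⁵ × 0.805 × 7.00 = 5.60×10⁻⁴ Pa/m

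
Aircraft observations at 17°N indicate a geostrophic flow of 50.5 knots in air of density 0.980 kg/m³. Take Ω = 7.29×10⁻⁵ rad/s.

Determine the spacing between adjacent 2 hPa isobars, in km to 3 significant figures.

184 km

Coriolis parameter at 17°N:
f = 2Ω sin φ = 2 × 7.29×10⁻⁵ × sin 17° = 4.26×10⁻⁵ s⁻¹
Wind speed in SI: 50.5 knots = 26.0 m/s
Geostrophic balance rearranged: |∂P/∂n| = f ρ V_g
|∂P/∂n| = 4.26×10⁻⁵ × 0.980 × 26.0 = 1.09×10⁻³ Pa/m
Isobar spacing: Δn = ΔP/|∂P/∂n| = 200 Pa / 1.09×10⁻³ Pa/m = 184281 m ≈ 184 km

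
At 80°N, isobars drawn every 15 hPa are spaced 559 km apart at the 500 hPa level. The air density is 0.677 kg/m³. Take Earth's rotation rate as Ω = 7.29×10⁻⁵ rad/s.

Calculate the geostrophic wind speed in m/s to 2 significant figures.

28 m/s

Coriolis parameter at 80°N:
f = 2Ω sin φ = 2 × 7.29×10⁻⁵ × sin 80° = 1.44×10⁻⁴ s⁻¹
Pressure gradient: |∂P/∂n| = 1500 Pa / 559000 m = 2.68×10⁻³ Pa/m
Geostrophic balance (pressure-gradient force = Coriolis force):
V_g = (1/(fρ)) |∂P/∂n| = 2.68×10⁻³ / (1.44×10⁻⁴ × 0.677) = 27.6 m/s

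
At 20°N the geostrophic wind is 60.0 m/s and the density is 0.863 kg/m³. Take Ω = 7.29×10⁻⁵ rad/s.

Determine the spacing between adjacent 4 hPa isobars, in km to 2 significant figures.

Coriolis parameter at 20°N:
f = 2Ω sin φ = 2 × 7.29×10⁻⁵ × sin 20° = 4.99×10⁻⁵ s⁻¹
Geostrophic balance rearranged: |∂P/∂n| = f ρ V_g
|∂P/∂n| = 4.99×10⁻⁵ × 0.863 × 60.0 = 2.58×10⁻³ Pa/m
Isobar spacing: Δn = ΔP/|∂P/∂n| = 400 Pa / 2.58×10⁻³ Pa/m = 154913 m ≈ 150 km

150 km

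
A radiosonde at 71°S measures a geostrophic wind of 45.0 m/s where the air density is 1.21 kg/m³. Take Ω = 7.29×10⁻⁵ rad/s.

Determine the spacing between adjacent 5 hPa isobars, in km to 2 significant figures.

67 km

Coriolis parameter at 71°S:
f = 2Ω sin φ = 2 × 7.29×10⁻⁵ × sin 71° = 1.38×10⁻⁴ s⁻¹
Geostrophic balance rearranged: |∂P/∂n| = f ρ V_g
|∂P/∂n| = 1.38×10⁻⁴ × 1.21 × 45.0 = 7.51×10⁻³ Pa/m
Isobar spacing: Δn = ΔP/|∂P/∂n| = 500 Pa / 7.51×10⁻³ Pa/m = 66611 m ≈ 67 km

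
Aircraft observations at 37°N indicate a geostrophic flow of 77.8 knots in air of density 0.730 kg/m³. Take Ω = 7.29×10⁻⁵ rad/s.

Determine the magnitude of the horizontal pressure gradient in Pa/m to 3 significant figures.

Coriolis parameter at 37°N:
f = 2Ω sin φ = 2 × 7.29×10⁻⁵ × sin 37° = 8.77×10⁻⁵ s⁻¹
Wind speed in SI: 77.8 knots = 40.0 m/s
Geostrophic balance rearranged: |∂P/∂n| = f ρ V_g
|∂P/∂n| = 8.77×10⁻⁵ × 0.730 × 40.0 = 2.56×10⁻³ Pa/m

2.56×10⁻³ Pa/m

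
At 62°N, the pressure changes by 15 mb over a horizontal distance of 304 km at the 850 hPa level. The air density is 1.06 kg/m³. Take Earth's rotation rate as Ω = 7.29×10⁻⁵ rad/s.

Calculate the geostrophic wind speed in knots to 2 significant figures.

70 knots

Coriolis parameter at 62°N:
f = 2Ω sin φ = 2 × 7.29×10⁻⁵ × sin 62° = 1.29×10⁻⁴ s⁻¹
Pressure gradient: |∂P/∂n| = 1500 Pa / 304000 m = 4.93×10⁻³ Pa/m
Geostrophic balance (pressure-gradient force = Coriolis force):
V_g = (1/(fρ)) |∂P/∂n| = 4.93×10⁻³ / (1.29×10⁻⁴ × 1.06) = 36.2 m/s
Converting: 36.2 m/s × 1.944 = 70 knots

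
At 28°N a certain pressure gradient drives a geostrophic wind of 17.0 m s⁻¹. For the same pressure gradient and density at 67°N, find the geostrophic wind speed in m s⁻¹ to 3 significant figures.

8.67 m s⁻¹

With the same pressure gradient and density, V_g ∝ 1/f ∝ 1/sin φ.
V₂ = V₁ · sin φ₁ / sin φ₂ = 17.0 × sin 28° / sin 67°
V₂ = 17.0 × 0.4695/0.9205 = 8.67 m s⁻¹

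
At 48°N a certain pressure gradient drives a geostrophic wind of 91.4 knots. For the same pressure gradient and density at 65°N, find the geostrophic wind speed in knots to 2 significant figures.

With the same pressure gradient and density, V_g ∝ 1/f ∝ 1/sin φ.
V₂ = V₁ · sin φ₁ / sin φ₂ = 91.4 × sin 48° / sin 65°
V₂ = 91.4 × 0.7431/0.9063 = 75 knots

75 knots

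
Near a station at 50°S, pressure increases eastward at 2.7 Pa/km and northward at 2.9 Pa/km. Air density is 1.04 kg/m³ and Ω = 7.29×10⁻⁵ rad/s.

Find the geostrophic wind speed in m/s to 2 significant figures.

Coriolis parameter at 50°S:
f = 2Ω sin φ = 2 × 7.29×10⁻⁵ × sin 50° = 1.12×10⁻⁴ s⁻¹
In the Southern Hemisphere f is negative: f = −1.12×10⁻⁴ s⁻¹.
Component geostrophic relations (x east, y north):
u_g = −(1/(fρ)) ∂P/∂y,  v_g = (1/(fρ)) ∂P/∂x
u_g = −(2.9×10⁻³)/(−1.12×10⁻⁴ × 1.04) = 25.0 m/s;  v_g = (2.7×10⁻³)/(−1.12×10⁻⁴ × 1.04) = −23.2 m/s
|V_g| = √(u_g² + v_g²) = 34.1 m/s

34 m/s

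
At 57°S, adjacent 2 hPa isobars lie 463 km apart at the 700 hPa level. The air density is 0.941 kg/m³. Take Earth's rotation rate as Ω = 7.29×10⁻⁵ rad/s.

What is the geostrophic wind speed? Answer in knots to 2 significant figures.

7.3 knots

Coriolis parameter at 57°S:
f = 2Ω sin φ = 2 × 7.29×10⁻⁵ × sin 57° = 1.22×10⁻⁴ s⁻¹
Pressure gradient: |∂P/∂n| = 200 Pa / 463000 m = 4.32×10⁻⁴ Pa/m
Geostrophic balance (pressure-gradient force = Coriolis force):
V_g = (1/(fρ)) |∂P/∂n| = 4.32×10⁻⁴ / (1.22×10⁻⁴ × 0.941) = 3.75 m/s
Converting: 3.75 m/s × 1.944 = 7.3 knots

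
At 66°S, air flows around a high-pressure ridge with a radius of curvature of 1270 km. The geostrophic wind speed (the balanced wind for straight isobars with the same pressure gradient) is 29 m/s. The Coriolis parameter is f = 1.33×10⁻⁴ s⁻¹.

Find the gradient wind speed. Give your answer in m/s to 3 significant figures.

Around a high, pressure-gradient force acts outward with centrifugal, so Coriolis balances both:
fV = (1/ρ)|∂P/∂n| + V²/R  →  V² − fR·V + fR·V_g = 0
With fR = 1.33×10⁻⁴ × 1270×10³ m = 169 m/s:
V = [fR − √((fR)² − 4 fR V_g)]/2 = [169 − √(169² − 4×169×29)]/2 = 37.2 m/s
Supergeostrophic (V > V_g = 29 m/s), as expected around a high.

37.2 m/s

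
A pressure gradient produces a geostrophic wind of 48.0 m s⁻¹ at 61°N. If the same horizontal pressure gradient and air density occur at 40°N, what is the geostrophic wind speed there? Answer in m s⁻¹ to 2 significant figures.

With the same pressure gradient and density, V_g ∝ 1/f ∝ 1/sin φ.
V₂ = V₁ · sin φ₁ / sin φ₂ = 48.0 × sin 61° / sin 40°
V₂ = 48.0 × 0.8746/0.6428 = 65 m s⁻¹

65 m s⁻¹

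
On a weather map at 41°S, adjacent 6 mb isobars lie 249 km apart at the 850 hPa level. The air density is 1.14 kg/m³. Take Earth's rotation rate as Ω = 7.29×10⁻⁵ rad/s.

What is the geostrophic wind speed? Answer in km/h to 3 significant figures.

79.6 km/h

Coriolis parameter at 41°S:
f = 2Ω sin φ = 2 × 7.29×10⁻⁵ × sin 41° = 9.57×10⁻⁵ s⁻¹
Pressure gradient: |∂P/∂n| = 600 Pa / 249000 m = 2.41×10⁻³ Pa/m
Geostrophic balance (pressure-gradient force = Coriolis force):
V_g = (1/(fρ)) |∂P/∂n| = 2.41×10⁻³ / (9.57×10⁻⁵ × 1.14) = 22.1 m/s
Converting: 22.1 m/s × 3.6 = 79.6 km/h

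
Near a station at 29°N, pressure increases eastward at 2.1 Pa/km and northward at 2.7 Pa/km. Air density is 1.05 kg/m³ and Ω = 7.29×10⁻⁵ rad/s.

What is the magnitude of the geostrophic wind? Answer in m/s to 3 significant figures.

Coriolis parameter at 29°N:
f = 2Ω sin φ = 2 × 7.29×10⁻⁵ × sin 29° = 7.07×10⁻⁵ s⁻¹
Component geostrophic relations (x east, y north):
u_g = −(1/(fρ)) ∂P/∂y,  v_g = (1/(fρ)) ∂P/∂x
u_g = −(2.7×10⁻³)/(7.07×10⁻⁵ × 1.05) = −36.4 m/s;  v_g = (2.1×10⁻³)/(7.07×10⁻⁵ × 1.05) = 28.3 m/s
|V_g| = √(u_g² + v_g²) = 46.1 m/s

46.1 m/s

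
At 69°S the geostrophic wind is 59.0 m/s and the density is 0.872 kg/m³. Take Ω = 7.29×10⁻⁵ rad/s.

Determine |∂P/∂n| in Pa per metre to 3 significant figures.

7.00×10⁻³ Pa/m

Coriolis parameter at 69°S:
f = 2Ω sin φ = 2 × 7.29×10⁻⁵ × sin 69° = 1.36×10⁻⁴ s⁻¹
Geostrophic balance rearranged: |∂P/∂n| = f ρ V_g
|∂P/∂n| = 1.36×10⁻⁴ × 0.872 × 59.0 = 7.00×10⁻³ Pa/m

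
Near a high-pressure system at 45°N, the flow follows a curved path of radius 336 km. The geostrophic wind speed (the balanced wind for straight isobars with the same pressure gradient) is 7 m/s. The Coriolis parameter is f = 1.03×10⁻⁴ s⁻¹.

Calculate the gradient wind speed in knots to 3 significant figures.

Around a high, pressure-gradient force acts outward with centrifugal, so Coriolis balances both:
fV = (1/ρ)|∂P/∂n| + V²/R  →  V² − fR·V + fR·V_g = 0
With fR = 1.03×10⁻⁴ × 336×10³ m = 34.6 m/s:
V = [fR − √((fR)² − 4 fR V_g)]/2 = [34.6 − √(34.6² − 4×34.6×7)]/2 = 9.74 m/s
Supergeostrophic (V > V_g = 7 m/s), as expected around a high.
Converting: 9.74 m/s × 1.944 = 18.9 knots

18.9 knots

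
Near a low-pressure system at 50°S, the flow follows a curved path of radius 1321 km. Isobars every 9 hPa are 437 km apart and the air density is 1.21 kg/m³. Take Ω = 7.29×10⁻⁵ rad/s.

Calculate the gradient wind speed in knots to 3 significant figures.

27.1 knots

Coriolis parameter at 50°S:
f = 2Ω sin φ = 2 × 7.29×10⁻⁵ × sin 50° = 1.12×10⁻⁴ s⁻¹
Pressure gradient: |∂P/∂n| = 900 Pa / 437000 m = 2.06×10⁻³ Pa/m
Geostrophic speed: V_g = |∂P/∂n|/(fρ) = 2.06×10⁻³/(1.12×10⁻⁴ × 1.21) = 15.2 m/s
Around a low, centrifugal force acts outward with Coriolis, so pressure-gradient force balances both:
(1/ρ)|∂P/∂n| = fV + V²/R  →  V² + fR·V − fR·V_g = 0
With fR = 1.12×10⁻⁴ × 1321×10³ m = 148 m/s:
V = [−fR + √((fR)² + 4 fR V_g)]/2 = [−148 + √(148² + 4×148×15.2)]/2 = 13.9 m/s
Subgeostrophic (V < V_g = 15.2 m/s), as expected around a low.
Converting: 13.9 m/s × 1.944 = 27.1 knots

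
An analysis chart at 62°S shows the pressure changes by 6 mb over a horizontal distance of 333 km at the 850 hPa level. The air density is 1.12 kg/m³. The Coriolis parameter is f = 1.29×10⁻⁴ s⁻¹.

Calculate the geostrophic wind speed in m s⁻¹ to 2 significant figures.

Pressure gradient: |∂P/∂n| = 600 Pa / 333000 m = 1.80×10⁻³ Pa/m
Geostrophic balance (pressure-gradient force = Coriolis force):
V_g = (1/(fρ)) |∂P/∂n| = 1.80×10⁻³ / (1.29×10⁻⁴ × 1.12) = 12.5 m/s

12 m s⁻¹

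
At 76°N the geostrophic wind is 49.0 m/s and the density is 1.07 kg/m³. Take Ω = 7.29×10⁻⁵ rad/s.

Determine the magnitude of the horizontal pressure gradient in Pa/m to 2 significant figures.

7.4×10⁻³ Pa/m

Coriolis parameter at 76°N:
f = 2Ω sin φ = 2 × 7.29×10⁻⁵ × sin 76° = 1.41×10⁻⁴ s⁻¹
Geostrophic balance rearranged: |∂P/∂n| = f ρ V_g
|∂P/∂n| = 1.41×10⁻⁴ × 1.07 × 49.0 = 7.42×10⁻³ Pa/m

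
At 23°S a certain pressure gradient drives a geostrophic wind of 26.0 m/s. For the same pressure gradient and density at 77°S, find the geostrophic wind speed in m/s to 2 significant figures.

10 m/s

With the same pressure gradient and density, V_g ∝ 1/f ∝ 1/sin φ.
V₂ = V₁ · sin φ₁ / sin φ₂ = 26.0 × sin 23° / sin 77°
V₂ = 26.0 × 0.3907/0.9744 = 10 m/s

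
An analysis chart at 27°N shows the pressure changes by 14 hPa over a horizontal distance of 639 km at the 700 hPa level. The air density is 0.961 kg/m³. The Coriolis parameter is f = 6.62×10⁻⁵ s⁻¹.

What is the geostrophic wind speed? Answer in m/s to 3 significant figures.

34.4 m/s

Pressure gradient: |∂P/∂n| = 1400 Pa / 639000 m = 2.19×10⁻³ Pa/m
Geostrophic balance (pressure-gradient force = Coriolis force):
V_g = (1/(fρ)) |∂P/∂n| = 2.19×10⁻³ / (6.62×10⁻⁵ × 0.961) = 34.4 m/s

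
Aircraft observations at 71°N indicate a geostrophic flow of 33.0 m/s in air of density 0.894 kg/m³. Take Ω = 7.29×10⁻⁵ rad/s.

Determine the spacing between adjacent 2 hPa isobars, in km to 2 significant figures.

Coriolis parameter at 71°N:
f = 2Ω sin φ = 2 × 7.29×10⁻⁵ × sin 71° = 1.38×10⁻⁴ s⁻¹
Geostrophic balance rearranged: |∂P/∂n| = f ρ V_g
|∂P/∂n| = 1.38×10⁻⁴ × 0.894 × 33.0 = 4.07×10⁻³ Pa/m
Isobar spacing: Δn = ΔP/|∂P/∂n| = 200 Pa / 4.07×10⁻³ Pa/m = 49176 m ≈ 49 km

49 km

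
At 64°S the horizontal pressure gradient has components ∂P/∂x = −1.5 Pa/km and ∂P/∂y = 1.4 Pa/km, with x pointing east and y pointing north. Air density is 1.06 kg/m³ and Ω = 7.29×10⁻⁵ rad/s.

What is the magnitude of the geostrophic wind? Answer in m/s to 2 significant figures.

Coriolis parameter at 64°S:
f = 2Ω sin φ = 2 × 7.29×10⁻⁵ × sin 64° = 1.31×10⁻⁴ s⁻¹
In the Southern Hemisphere f is negative: f = −1.31×10⁻⁴ s⁻¹.
Component geostrophic relations (x east, y north):
u_g = −(1/(fρ)) ∂P/∂y,  v_g = (1/(fρ)) ∂P/∂x
u_g = −(1.4×10⁻³)/(−1.31×10⁻⁴ × 1.06) = 10.1 m/s;  v_g = (−1.5×10⁻³)/(−1.31×10⁻⁴ × 1.06) = 10.8 m/s
|V_g| = √(u_g² + v_g²) = 14.8 m/s

15 m/s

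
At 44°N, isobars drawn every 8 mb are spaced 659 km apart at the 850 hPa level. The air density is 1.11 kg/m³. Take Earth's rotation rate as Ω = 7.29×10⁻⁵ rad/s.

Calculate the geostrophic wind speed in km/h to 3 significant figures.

38.9 km/h

Coriolis parameter at 44°N:
f = 2Ω sin φ = 2 × 7.29×10⁻⁵ × sin 44° = 1.01×10⁻⁴ s⁻¹
Pressure gradient: |∂P/∂n| = 800 Pa / 659000 m = 1.21×10⁻³ Pa/m
Geostrophic balance (pressure-gradient force = Coriolis force):
V_g = (1/(fρ)) |∂P/∂n| = 1.21×10⁻³ / (1.01×10⁻⁴ × 1.11) = 10.8 m/s
Converting: 10.8 m/s × 3.6 = 38.9 km/h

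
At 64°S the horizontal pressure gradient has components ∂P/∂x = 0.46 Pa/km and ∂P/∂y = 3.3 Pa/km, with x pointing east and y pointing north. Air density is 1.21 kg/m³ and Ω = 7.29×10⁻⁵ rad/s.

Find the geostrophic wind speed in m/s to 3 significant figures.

Coriolis parameter at 64°S:
f = 2Ω sin φ = 2 × 7.29×10⁻⁵ × sin 64° = 1.31×10⁻⁴ s⁻¹
In the Southern Hemisphere f is negative: f = −1.31×10⁻⁴ s⁻¹.
Component geostrophic relations (x east, y north):
u_g = −(1/(fρ)) ∂P/∂y,  v_g = (1/(fρ)) ∂P/∂x
u_g = −(3.3×10⁻³)/(−1.31×10⁻⁴ × 1.21) = 20.8 m/s;  v_g = (0.46×10⁻³)/(−1.31×10⁻⁴ × 1.21) = −2.90 m/s
|V_g| = √(u_g² + v_g²) = 21.0 m/s

21.0 m/s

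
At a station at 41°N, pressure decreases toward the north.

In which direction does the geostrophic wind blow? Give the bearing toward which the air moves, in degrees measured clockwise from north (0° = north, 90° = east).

090°

The pressure-gradient force points toward the north (bearing 000°).
Geostrophic balance: in the Northern Hemisphere the Coriolis force deflects motion to the right, so the geostrophic wind blows 90° to the right of the pressure-gradient force (low pressure on the left).
Rotating 000° by 90° clockwise gives 090° — the wind blows toward the east.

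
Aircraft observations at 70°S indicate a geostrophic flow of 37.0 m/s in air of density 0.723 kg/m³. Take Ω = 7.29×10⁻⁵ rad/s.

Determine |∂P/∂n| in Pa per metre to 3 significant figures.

3.67×10⁻³ Pa/m

Coriolis parameter at 70°S:
f = 2Ω sin φ = 2 × 7.29×10⁻⁵ × sin 70° = 1.37×10⁻⁴ s⁻¹
Geostrophic balance rearranged: |∂P/∂n| = f ρ V_g
|∂P/∂n| = 1.37×10⁻⁴ × 0.723 × 37.0 = 3.67×10⁻³ Pa/m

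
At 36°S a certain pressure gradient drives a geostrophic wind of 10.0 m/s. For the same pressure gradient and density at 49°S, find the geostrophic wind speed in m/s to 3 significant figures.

With the same pressure gradient and density, V_g ∝ 1/f ∝ 1/sin φ.
V₂ = V₁ · sin φ₁ / sin φ₂ = 10.0 × sin 36° / sin 49°
V₂ = 10.0 × 0.5878/0.7547 = 7.79 m/s

7.79 m/s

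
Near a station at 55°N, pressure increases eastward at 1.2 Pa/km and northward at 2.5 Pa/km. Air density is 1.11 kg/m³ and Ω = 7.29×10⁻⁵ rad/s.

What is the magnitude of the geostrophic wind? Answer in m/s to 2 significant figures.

Coriolis parameter at 55°N:
f = 2Ω sin φ = 2 × 7.29×10⁻⁵ × sin 55° = 1.19×10⁻⁴ s⁻¹
Component geostrophic relations (x east, y north):
u_g = −(1/(fρ)) ∂P/∂y,  v_g = (1/(fρ)) ∂P/∂x
u_g = −(2.5×10⁻³)/(1.19×10⁻⁴ × 1.11) = −18.9 m/s;  v_g = (1.2×10⁻³)/(1.19×10⁻⁴ × 1.11) = 9.05 m/s
|V_g| = √(u_g² + v_g²) = 20.9 m/s

21 m/s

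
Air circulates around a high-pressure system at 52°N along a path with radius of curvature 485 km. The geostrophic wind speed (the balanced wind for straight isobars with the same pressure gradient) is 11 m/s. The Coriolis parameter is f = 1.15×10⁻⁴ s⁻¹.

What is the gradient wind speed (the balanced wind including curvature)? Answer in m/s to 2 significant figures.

Around a high, pressure-gradient force acts outward with centrifugal, so Coriolis balances both:
fV = (1/ρ)|∂P/∂n| + V²/R  →  V² − fR·V + fR·V_g = 0
With fR = 1.15×10⁻⁴ × 485×10³ m = 55.8 m/s:
V = [fR − √((fR)² − 4 fR V_g)]/2 = [55.8 − √(55.8² − 4×55.8×11)]/2 = 15.1 m/s
Supergeostrophic (V > V_g = 11 m/s), as expected around a high.

15 m/s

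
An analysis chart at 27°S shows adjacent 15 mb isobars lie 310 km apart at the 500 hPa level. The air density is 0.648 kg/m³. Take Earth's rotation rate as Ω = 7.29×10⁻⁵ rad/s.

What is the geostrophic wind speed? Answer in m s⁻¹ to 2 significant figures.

Coriolis parameter at 27°S:
f = 2Ω sin φ = 2 × 7.29×10⁻⁵ × sin 27° = 6.62×10⁻⁵ s⁻¹
Pressure gradient: |∂P/∂n| = 1500 Pa / 310000 m = 4.84×10⁻³ Pa/m
Geostrophic balance (pressure-gradient force = Coriolis force):
V_g = (1/(fρ)) |∂P/∂n| = 4.84×10⁻³ / (6.62×10⁻⁵ × 0.648) = 113 m/s

110 m s⁻¹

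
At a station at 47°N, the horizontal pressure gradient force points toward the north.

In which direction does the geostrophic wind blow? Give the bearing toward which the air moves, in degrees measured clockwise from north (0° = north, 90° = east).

The pressure-gradient force points toward the north (bearing 000°).
Geostrophic balance: in the Northern Hemisphere the Coriolis force deflects motion to the right, so the geostrophic wind blows 90° to the right of the pressure-gradient force (low pressure on the left).
Rotating 000° by 90° clockwise gives 090° — the wind blows toward the east.

090°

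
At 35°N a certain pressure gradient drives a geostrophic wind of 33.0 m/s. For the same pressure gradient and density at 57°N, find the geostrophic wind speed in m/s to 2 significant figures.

With the same pressure gradient and density, V_g ∝ 1/f ∝ 1/sin φ.
V₂ = V₁ · sin φ₁ / sin φ₂ = 33.0 × sin 35° / sin 57°
V₂ = 33.0 × 0.5736/0.8387 = 23 m/s

23 m/s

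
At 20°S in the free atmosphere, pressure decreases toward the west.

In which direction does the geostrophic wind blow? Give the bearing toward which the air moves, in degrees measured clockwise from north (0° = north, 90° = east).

The pressure-gradient force points toward the west (bearing 270°).
Geostrophic balance: in the Southern Hemisphere the Coriolis force deflects motion to the left, so the geostrophic wind blows 90° to the left of the pressure-gradient force (low pressure on the right).
Rotating 270° by 90° counterclockwise gives 180° — the wind blows toward the south.

180°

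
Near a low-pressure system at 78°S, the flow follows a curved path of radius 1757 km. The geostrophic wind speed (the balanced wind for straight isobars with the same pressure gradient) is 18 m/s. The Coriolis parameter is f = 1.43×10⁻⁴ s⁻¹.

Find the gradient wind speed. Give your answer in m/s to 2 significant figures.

Around a low, centrifugal force acts outward with Coriolis, so pressure-gradient force balances both:
(1/ρ)|∂P/∂n| = fV + V²/R  →  V² + fR·V − fR·V_g = 0
With fR = 1.43×10⁻⁴ × 1757×10³ m = 251 m/s:
V = [−fR + √((fR)² + 4 fR V_g)]/2 = [−251 + √(251² + 4×251×18)]/2 = 16.9 m/s
Subgeostrophic (V < V_g = 18 m/s), as expected around a low.

17 m/s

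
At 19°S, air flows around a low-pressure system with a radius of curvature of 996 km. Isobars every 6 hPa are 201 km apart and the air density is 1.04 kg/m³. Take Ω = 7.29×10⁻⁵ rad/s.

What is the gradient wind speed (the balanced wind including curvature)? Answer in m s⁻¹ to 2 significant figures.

35 m s⁻¹

Coriolis parameter at 19°S:
f = 2Ω sin φ = 2 × 7.29×10⁻⁵ × sin 19° = 4.75×10⁻⁵ s⁻¹
Pressure gradient: |∂P/∂n| = 600 Pa / 201000 m = 2.99×10⁻³ Pa/m
Geostrophic speed: V_g = |∂P/∂n|/(fρ) = 2.99×10⁻³/(4.75×10⁻⁵ × 1.04) = 60.5 m/s
Around a low, centrifugal force acts outward with Coriolis, so pressure-gradient force balances both:
(1/ρ)|∂P/∂n| = fV + V²/R  →  V² + fR·V − fR·V_g = 0
With fR = 4.75×10⁻⁵ × 996×10³ m = 47.3 m/s:
V = [−fR + √((fR)² + 4 fR V_g)]/2 = [−47.3 + √(47.3² + 4×47.3×60.5)]/2 = 34.8 m/s
Subgeostrophic (V < V_g = 60.5 m/s), as expected around a low.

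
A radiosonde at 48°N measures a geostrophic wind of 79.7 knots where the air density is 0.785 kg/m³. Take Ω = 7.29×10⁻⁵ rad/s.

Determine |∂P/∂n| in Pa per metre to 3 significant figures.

3.49×10⁻³ Pa/m

Coriolis parameter at 48°N:
f = 2Ω sin φ = 2 × 7.29×10⁻⁵ × sin 48° = 1.08×10⁻⁴ s⁻¹
Wind speed in SI: 79.7 knots = 41.0 m/s
Geostrophic balance rearranged: |∂P/∂n| = f ρ V_g
|∂P/∂n| = 1.08×10⁻⁴ × 0.785 × 41.0 = 3.49×10⁻³ Pa/m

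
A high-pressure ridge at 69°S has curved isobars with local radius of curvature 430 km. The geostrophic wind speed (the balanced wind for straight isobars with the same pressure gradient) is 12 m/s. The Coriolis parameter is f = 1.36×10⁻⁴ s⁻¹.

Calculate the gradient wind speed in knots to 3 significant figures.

32.8 knots

Around a high, pressure-gradient force acts outward with centrifugal, so Coriolis balances both:
fV = (1/ρ)|∂P/∂n| + V²/R  →  V² − fR·V + fR·V_g = 0
With fR = 1.36×10⁻⁴ × 430×10³ m = 58.5 m/s:
V = [fR − √((fR)² − 4 fR V_g)]/2 = [58.5 − √(58.5² − 4×58.5×12)]/2 = 16.9 m/s
Supergeostrophic (V > V_g = 12 m/s), as expected around a high.
Converting: 16.9 m/s × 1.944 = 32.8 knots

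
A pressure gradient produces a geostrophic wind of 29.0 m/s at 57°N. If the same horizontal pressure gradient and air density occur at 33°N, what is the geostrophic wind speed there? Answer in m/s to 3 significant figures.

With the same pressure gradient and density, V_g ∝ 1/f ∝ 1/sin φ.
V₂ = V₁ · sin φ₁ / sin φ₂ = 29.0 × sin 57° / sin 33°
V₂ = 29.0 × 0.8387/0.5446 = 44.7 m/s

44.7 m/s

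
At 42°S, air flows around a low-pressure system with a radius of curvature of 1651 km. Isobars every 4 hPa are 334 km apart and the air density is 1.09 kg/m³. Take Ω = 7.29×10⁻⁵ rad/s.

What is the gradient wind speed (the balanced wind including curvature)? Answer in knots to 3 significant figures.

20.5 knots

Coriolis parameter at 42°S:
f = 2Ω sin φ = 2 × 7.29×10⁻⁵ × sin 42° = 9.76×10⁻⁵ s⁻¹
Pressure gradient: |∂P/∂n| = 400 Pa / 334000 m = 1.20×10⁻³ Pa/m
Geostrophic speed: V_g = |∂P/∂n|/(fρ) = 1.20×10⁻³/(9.76×10⁻⁵ × 1.09) = 11.3 m/s
Around a low, centrifugal force acts outward with Coriolis, so pressure-gradient force balances both:
(1/ρ)|∂P/∂n| = fV + V²/R  →  V² + fR·V − fR·V_g = 0
With fR = 9.76×10⁻⁵ × 1651×10³ m = 161 m/s:
V = [−fR + √((fR)² + 4 fR V_g)]/2 = [−161 + √(161² + 4×161×11.3)]/2 = 10.6 m/s
Subgeostrophic (V < V_g = 11.3 m/s), as expected around a low.
Converting: 10.6 m/s × 1.944 = 20.5 knots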